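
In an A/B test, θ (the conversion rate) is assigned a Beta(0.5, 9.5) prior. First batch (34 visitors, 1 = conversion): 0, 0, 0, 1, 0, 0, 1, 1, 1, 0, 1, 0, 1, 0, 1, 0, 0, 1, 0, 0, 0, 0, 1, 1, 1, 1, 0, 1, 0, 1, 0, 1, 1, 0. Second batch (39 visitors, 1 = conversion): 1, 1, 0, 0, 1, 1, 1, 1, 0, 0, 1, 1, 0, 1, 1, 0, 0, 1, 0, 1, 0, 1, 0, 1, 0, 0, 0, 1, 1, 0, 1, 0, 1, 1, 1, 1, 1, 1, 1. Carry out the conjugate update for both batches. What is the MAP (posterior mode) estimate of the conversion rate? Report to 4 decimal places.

0.4877

The Beta prior is conjugate to a Binomial/Bernoulli likelihood; the update adds successes to α and failures to β.
After batch 1: Beta(0.5+16, 9.5+18) = Beta(16.5, 27.5).
After batch 2: Beta(16.5+24, 27.5+15) = Beta(40.5, 42.5).
Mode of Beta(a,b) for a,b>1 is (a−1)/(a+b−2) = 39.5/81.0 = 0.4877.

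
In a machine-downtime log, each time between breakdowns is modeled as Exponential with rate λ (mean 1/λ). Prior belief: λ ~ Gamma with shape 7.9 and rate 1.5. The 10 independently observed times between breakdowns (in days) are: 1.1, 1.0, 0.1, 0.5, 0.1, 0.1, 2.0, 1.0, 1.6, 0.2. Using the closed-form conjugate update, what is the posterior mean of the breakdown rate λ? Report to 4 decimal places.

1.9457

With a Gamma(shape α, rate β) prior on the exponential rate λ, the posterior after n observations with total T = Σxᵢ is Gamma(α+n, β+T).
Sum of observations T = 7.7 days; n = 10.
Posterior: Gamma(7.9+10, 1.5+7.7) = Gamma(17.9, 9.2).
Posterior mean of λ = α/β = 17.9/9.2 = 1.9457.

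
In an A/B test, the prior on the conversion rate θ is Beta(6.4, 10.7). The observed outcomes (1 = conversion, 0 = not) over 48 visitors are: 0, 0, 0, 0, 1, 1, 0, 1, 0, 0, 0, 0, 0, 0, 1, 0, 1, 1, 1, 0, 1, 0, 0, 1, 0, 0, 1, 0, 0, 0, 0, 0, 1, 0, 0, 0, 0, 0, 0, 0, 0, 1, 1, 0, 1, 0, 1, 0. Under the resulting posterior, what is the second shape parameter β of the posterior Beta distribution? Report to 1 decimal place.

43.7

The Beta prior is conjugate to a Binomial/Bernoulli likelihood; the update adds successes to α and failures to β.
Posterior: Beta(α+k, β+n−k) = Beta(6.4+15, 10.7+33) = Beta(21.4, 43.7).
Posterior β = 43.7.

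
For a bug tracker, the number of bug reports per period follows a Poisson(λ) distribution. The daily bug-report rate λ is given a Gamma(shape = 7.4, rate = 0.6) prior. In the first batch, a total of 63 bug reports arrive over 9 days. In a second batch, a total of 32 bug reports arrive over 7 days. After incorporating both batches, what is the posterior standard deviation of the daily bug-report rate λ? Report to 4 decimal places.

0.6096

With a Gamma(shape α, rate β) prior, the Poisson likelihood is conjugate: the posterior is Gamma(α + ΣXᵢ, β + n).
After batch 1: Gamma(α+S, β+n) = Gamma(7.4+63, 0.6+9) = Gamma(70.4, 9.6).
After batch 2: Gamma(α+S, β+n) = Gamma(70.4+32, 9.6+7) = Gamma(102.4, 16.6).
SD = √α/β = √102.4/16.6 = 0.6096.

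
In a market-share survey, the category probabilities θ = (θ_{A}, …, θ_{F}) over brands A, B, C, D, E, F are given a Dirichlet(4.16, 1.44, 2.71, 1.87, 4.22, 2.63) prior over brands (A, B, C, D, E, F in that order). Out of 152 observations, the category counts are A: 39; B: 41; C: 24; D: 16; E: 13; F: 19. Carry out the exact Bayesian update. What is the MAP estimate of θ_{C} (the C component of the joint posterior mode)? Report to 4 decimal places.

The Dirichlet prior is conjugate to the Multinomial likelihood: each posterior αⱼ = prior αⱼ + observed count nⱼ.
Posterior concentration: (43.16, 42.44, 26.71, 17.87, 17.22, 21.63), total = 169.03.
Joint mode component: (α_{C}−1)/(Σα−K) = 25.71/163.03 = 0.1577.

0.1577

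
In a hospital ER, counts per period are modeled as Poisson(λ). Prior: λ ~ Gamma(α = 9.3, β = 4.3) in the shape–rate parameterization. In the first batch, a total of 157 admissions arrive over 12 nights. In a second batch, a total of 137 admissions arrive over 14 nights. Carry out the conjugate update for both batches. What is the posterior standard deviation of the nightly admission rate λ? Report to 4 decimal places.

0.5748

With a Gamma(shape α, rate β) prior, the Poisson likelihood is conjugate: the posterior is Gamma(α + ΣXᵢ, β + n).
After batch 1: Gamma(α+S, β+n) = Gamma(9.3+157, 4.3+12) = Gamma(166.3, 16.3).
After batch 2: Gamma(α+S, β+n) = Gamma(166.3+137, 16.3+14) = Gamma(303.3, 30.3).
SD = √α/β = √303.3/30.3 = 0.5748.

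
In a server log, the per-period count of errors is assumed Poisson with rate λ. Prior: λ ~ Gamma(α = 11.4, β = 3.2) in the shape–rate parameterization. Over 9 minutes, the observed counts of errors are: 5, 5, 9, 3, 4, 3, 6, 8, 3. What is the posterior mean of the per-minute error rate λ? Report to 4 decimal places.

With a Gamma(shape α, rate β) prior, the Poisson likelihood is conjugate: the posterior is Gamma(α + ΣXᵢ, β + n).
Sum of counts S = 46 over n = 9 minutes.
Posterior: Gamma(α+S, β+n) = Gamma(11.4+46, 3.2+9) = Gamma(57.4, 12.2).
Posterior mean = α/β = 57.4/12.2 = 4.7049.

4.7049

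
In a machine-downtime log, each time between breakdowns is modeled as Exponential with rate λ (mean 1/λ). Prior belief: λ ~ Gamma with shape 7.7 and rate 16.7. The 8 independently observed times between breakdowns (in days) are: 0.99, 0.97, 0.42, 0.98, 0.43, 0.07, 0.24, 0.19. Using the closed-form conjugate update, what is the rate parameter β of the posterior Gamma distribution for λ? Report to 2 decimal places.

With a Gamma(shape α, rate β) prior on the exponential rate λ, the posterior after n observations with total T = Σxᵢ is Gamma(α+n, β+T).
Sum of observations T = 4.29 days; n = 8.
Posterior: Gamma(7.7+8, 16.7+4.29) = Gamma(15.7, 20.99).
Posterior β = 20.99.

20.99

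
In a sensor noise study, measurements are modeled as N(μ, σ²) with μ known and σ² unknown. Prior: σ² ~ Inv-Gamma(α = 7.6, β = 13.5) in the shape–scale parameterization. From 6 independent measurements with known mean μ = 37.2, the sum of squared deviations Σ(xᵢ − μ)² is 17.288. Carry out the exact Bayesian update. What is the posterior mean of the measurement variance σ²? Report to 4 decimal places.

2.3067

With known mean μ and an Inverse-Gamma(α, β) prior on σ², the Normal likelihood is conjugate: posterior is Inv-Gamma(α + n/2, β + Σ(xᵢ−μ)²/2).
Posterior: Inv-Gamma(7.6 + 6/2, 13.5 + 17.288/2) = Inv-Gamma(10.60, 22.1440).
E[σ²|data] = β/(α−1) = 22.1440/9.60 = 2.3067.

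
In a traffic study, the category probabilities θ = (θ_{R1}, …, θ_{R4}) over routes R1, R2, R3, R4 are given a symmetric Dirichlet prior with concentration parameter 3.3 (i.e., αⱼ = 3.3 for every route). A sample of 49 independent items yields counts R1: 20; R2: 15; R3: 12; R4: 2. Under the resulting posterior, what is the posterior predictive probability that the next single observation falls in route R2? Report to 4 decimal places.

0.2942

The Dirichlet prior is conjugate to the Multinomial likelihood: each posterior αⱼ = prior αⱼ + observed count nⱼ.
Posterior concentration: (23.3, 18.3, 15.3, 5.3), total = 62.2.
P(next = R2 | data) = α_{R2}/Σα = 0.2942.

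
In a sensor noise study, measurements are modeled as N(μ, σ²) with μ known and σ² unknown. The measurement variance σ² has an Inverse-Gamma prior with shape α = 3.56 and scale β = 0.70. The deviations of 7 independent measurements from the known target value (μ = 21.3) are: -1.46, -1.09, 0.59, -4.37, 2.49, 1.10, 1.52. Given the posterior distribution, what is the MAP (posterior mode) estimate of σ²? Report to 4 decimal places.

With known mean μ and an Inverse-Gamma(α, β) prior on σ², the Normal likelihood is conjugate: posterior is Inv-Gamma(α + n/2, β + Σ(xᵢ−μ)²/2).
Σ(xᵢ−μ)² = (-1.46)² + (-1.09)² + (0.59)² + (-4.37)² + (2.49)² + (1.10)² + (1.52)² = 32.4852.
Posterior: Inv-Gamma(3.56 + 7/2, 0.70 + 32.4852/2) = Inv-Gamma(7.06, 16.94260).
Mode = β/(α+1) = 16.94260/8.06 = 2.1021.

2.1021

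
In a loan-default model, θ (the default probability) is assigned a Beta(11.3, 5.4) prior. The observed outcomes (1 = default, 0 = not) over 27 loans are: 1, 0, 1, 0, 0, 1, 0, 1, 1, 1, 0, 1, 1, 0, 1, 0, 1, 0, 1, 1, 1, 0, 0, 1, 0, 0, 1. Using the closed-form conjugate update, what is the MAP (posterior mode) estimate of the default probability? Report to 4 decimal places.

The Beta prior is conjugate to a Binomial/Bernoulli likelihood; the update adds successes to α and failures to β.
Posterior: Beta(α+k, β+n−k) = Beta(11.3+15, 5.4+12) = Beta(26.3, 17.4).
Mode of Beta(a,b) for a,b>1 is (a−1)/(a+b−2) = 25.3/41.7 = 0.6067.

0.6067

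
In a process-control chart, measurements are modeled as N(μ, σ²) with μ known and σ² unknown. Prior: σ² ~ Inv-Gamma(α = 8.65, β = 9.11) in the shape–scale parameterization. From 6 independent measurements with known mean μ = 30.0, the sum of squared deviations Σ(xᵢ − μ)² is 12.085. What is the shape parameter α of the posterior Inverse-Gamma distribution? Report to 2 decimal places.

With known mean μ and an Inverse-Gamma(α, β) prior on σ², the Normal likelihood is conjugate: posterior is Inv-Gamma(α + n/2, β + Σ(xᵢ−μ)²/2).
Posterior: Inv-Gamma(8.65 + 6/2, 9.11 + 12.085/2) = Inv-Gamma(11.65, 15.1525).
Posterior α = 11.65.

11.65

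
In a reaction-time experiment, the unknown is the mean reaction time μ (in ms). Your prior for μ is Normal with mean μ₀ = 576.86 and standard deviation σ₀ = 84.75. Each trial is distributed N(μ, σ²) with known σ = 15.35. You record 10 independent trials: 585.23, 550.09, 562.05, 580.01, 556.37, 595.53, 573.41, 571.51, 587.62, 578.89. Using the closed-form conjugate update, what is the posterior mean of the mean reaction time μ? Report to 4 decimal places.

For Normal data with known variance σ², a Normal(μ₀, σ₀²) prior on μ is conjugate. Posterior precision = 1/σ₀² + n/σ²; posterior mean is the precision-weighted average of μ₀ and x̄.
Σxᵢ = 585.23 + 550.09 + 562.05 + 580.01 + 556.37 + 595.53 + 573.41 + 571.51 + 587.62 + 578.89 = 5740.71, so n·x̄ = 5740.71.
σ₀² = 84.75² = 7182.5625, σ² = 15.35² = 235.6225; σ² + n·σ₀² = 235.6225 + 10·7182.5625 = 72061.2475.
Posterior mean = (μ₀/σ₀² + n·x̄/σ²)/(1/σ₀² + n/σ²) = (σ²·μ₀ + σ₀²·n·x̄)/(σ² + n·σ₀²) = (235.6225·576.86 + 7182.5625·5740.71)/72061.2475 = 41368929.564725/72061.2475 = 574.0801.

574.0801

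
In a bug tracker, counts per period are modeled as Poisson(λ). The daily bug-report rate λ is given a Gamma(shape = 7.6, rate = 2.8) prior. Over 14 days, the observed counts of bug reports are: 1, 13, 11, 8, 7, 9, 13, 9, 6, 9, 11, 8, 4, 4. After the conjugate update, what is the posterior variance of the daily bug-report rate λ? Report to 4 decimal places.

0.4273

With a Gamma(shape α, rate β) prior, the Poisson likelihood is conjugate: the posterior is Gamma(α + ΣXᵢ, β + n).
Sum of counts S = 113 over n = 14 days.
Posterior: Gamma(α+S, β+n) = Gamma(7.6+113, 2.8+14) = Gamma(120.6, 16.8).
Var = α/β² = 120.6/16.8² = 0.4273.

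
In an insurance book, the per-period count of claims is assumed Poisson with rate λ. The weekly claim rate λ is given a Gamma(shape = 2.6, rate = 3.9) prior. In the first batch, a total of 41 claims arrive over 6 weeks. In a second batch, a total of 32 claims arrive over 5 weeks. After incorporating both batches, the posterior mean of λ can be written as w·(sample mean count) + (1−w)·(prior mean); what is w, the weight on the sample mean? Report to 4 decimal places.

With a Gamma(shape α, rate β) prior, the Poisson likelihood is conjugate: the posterior is Gamma(α + ΣXᵢ, β + n).
Total number of weeks: n = 6 + 5 = 11.
Posterior mean = (α₀+S)/(β₀+n) = [n/(β₀+n)]·(S/n) + [β₀/(β₀+n)]·(α₀/β₀), so only n and β₀ enter the weight.
Weight on data w = n/(β₀+n) = 11/(3.9+11) = 11/14.9 = 0.7383.

0.7383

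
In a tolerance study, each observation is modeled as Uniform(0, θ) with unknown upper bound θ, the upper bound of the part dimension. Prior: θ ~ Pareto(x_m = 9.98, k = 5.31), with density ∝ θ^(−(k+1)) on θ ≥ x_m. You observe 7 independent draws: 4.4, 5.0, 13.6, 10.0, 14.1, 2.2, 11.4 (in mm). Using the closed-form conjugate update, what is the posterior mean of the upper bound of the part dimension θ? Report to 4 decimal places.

15.3467

A Pareto(scale x_m, shape k) prior on the upper bound θ of Uniform(0, θ) is conjugate: posterior is Pareto(max(x_m, max xᵢ), k + n).
Sample maximum = 14.1; prior scale x_m = 9.98 → posterior scale = max = 14.10.
Posterior shape = 5.31 + 7 = 12.31.
E[θ|data] = k·x_m/(k−1) = 12.31·14.10/11.31 = 15.3467.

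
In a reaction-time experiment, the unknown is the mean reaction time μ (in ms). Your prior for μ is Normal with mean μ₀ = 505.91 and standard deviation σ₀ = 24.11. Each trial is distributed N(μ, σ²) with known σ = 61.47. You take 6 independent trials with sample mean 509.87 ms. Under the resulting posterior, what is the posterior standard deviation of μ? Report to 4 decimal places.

For Normal data with known variance σ², a Normal(μ₀, σ₀²) prior on μ is conjugate. Posterior precision = 1/σ₀² + n/σ²; posterior mean is the precision-weighted average of μ₀ and x̄.
σ₀² = 24.11² = 581.2921, σ² = 61.47² = 3778.5609; σ² + n·σ₀² = 3778.5609 + 6·581.2921 = 7266.3135.
Posterior precision = 1/σ₀² + n/σ² = 1/581.2921 + 6/3778.5609 = (σ² + n·σ₀²)/(σ₀²σ²) = 7266.3135/(581.2921·3778.5609); posterior variance σₙ² = σ₀²σ²/(σ² + n·σ₀²) = 581.2921·3778.5609/7266.3135 = 302.278122.
Posterior SD = √σₙ² = √(581.2921·3778.5609/7266.3135) = 17.3861.

17.3861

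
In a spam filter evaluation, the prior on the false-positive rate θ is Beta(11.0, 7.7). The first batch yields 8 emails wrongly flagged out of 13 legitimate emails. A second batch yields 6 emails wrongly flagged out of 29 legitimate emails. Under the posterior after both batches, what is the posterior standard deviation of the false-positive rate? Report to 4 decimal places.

The Beta prior is conjugate to a Binomial/Bernoulli likelihood; the update adds successes to α and failures to β.
After batch 1: Beta(11.0+8, 7.7+5) = Beta(19.0, 12.7).
After batch 2: Beta(19.0+6, 12.7+23) = Beta(25.0, 35.7).
Var = αβ/((α+β)²(α+β+1)) = 25.0·35.7/(60.7²·61.7) = 0.00392596; SD = √0.00392596 = 0.0627.

0.0627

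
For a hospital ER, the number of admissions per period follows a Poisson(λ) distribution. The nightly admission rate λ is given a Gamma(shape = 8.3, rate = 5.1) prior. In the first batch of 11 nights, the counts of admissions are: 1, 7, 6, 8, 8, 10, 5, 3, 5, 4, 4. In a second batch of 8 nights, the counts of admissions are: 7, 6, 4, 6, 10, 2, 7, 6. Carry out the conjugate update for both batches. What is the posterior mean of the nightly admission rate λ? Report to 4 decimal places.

4.8672

With a Gamma(shape α, rate β) prior, the Poisson likelihood is conjugate: the posterior is Gamma(α + ΣXᵢ, β + n).
Batch 1: sum of counts S = 61 over n = 11 nights.
After batch 1: Gamma(α+S, β+n) = Gamma(8.3+61, 5.1+11) = Gamma(69.3, 16.1).
Batch 2: sum of counts S = 48 over n = 8 nights.
After batch 2: Gamma(α+S, β+n) = Gamma(69.3+48, 16.1+8) = Gamma(117.3, 24.1).
Posterior mean = α/β = 117.3/24.1 = 4.8672.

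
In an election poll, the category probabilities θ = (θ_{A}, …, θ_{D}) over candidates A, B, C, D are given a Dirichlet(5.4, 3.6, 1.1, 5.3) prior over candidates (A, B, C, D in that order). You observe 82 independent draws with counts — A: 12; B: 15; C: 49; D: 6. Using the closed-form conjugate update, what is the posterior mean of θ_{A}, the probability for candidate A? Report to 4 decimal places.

0.1786

The Dirichlet prior is conjugate to the Multinomial likelihood: each posterior αⱼ = prior αⱼ + observed count nⱼ.
Posterior concentration: (17.4, 18.6, 50.1, 11.3), total = 97.4.
E[θ_{A}|data] = α_{A}/Σα = 17.4/97.4 = 0.1786.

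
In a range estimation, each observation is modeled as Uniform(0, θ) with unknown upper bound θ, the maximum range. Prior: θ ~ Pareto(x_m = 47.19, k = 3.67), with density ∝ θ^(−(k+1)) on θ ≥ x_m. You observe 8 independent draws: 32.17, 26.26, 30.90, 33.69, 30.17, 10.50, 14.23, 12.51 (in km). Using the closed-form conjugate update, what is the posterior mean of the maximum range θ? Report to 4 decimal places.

A Pareto(scale x_m, shape k) prior on the upper bound θ of Uniform(0, θ) is conjugate: posterior is Pareto(max(x_m, max xᵢ), k + n).
Sample maximum = 33.69; prior scale x_m = 47.19 → posterior scale = max = 47.19.
Posterior shape = 3.67 + 8 = 11.67.
E[θ|data] = k·x_m/(k−1) = 11.67·47.19/10.67 = 51.6127.

51.6127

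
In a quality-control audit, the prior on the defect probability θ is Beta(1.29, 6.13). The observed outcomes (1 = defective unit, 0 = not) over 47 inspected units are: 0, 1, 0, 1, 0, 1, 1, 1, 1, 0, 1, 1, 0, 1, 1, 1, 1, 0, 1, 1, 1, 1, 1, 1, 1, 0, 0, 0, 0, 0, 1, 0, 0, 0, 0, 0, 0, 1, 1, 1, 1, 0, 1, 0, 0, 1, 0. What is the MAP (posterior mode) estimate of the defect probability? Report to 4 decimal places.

The Beta prior is conjugate to a Binomial/Bernoulli likelihood; the update adds successes to α and failures to β.
Posterior: Beta(α+k, β+n−k) = Beta(1.29+26, 6.13+21) = Beta(27.29, 27.13).
Mode of Beta(a,b) for a,b>1 is (a−1)/(a+b−2) = 26.29/52.42 = 0.5015.

0.5015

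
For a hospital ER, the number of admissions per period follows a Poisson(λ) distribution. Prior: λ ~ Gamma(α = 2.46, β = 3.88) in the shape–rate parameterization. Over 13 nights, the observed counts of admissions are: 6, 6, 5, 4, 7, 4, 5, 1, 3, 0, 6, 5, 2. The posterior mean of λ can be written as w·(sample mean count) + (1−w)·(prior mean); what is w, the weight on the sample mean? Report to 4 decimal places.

0.7701

With a Gamma(shape α, rate β) prior, the Poisson likelihood is conjugate: the posterior is Gamma(α + ΣXᵢ, β + n).
Posterior mean = (α₀+S)/(β₀+n) = [n/(β₀+n)]·(S/n) + [β₀/(β₀+n)]·(α₀/β₀), so only n and β₀ enter the weight.
Weight on data w = n/(β₀+n) = 13/(3.88+13) = 13/16.88 = 0.7701.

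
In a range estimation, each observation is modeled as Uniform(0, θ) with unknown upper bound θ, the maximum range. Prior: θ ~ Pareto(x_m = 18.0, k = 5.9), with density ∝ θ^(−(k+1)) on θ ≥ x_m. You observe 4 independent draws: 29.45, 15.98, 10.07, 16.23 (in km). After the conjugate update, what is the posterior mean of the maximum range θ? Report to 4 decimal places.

32.7590

A Pareto(scale x_m, shape k) prior on the upper bound θ of Uniform(0, θ) is conjugate: posterior is Pareto(max(x_m, max xᵢ), k + n).
Sample maximum = 29.45; prior scale x_m = 18.0 → posterior scale = max = 29.45.
Posterior shape = 5.9 + 4 = 9.9.
E[θ|data] = k·x_m/(k−1) = 9.9·29.45/8.9 = 32.7590.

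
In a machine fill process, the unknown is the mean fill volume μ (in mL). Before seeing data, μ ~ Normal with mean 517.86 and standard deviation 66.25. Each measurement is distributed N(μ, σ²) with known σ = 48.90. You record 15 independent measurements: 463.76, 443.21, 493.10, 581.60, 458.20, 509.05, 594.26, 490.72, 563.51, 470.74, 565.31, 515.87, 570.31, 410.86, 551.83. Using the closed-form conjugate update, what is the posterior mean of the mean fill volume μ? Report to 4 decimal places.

For Normal data with known variance σ², a Normal(μ₀, σ₀²) prior on μ is conjugate. Posterior precision = 1/σ₀² + n/σ²; posterior mean is the precision-weighted average of μ₀ and x̄.
Σxᵢ = 463.76 + 443.21 + 493.10 + 581.60 + 458.20 + 509.05 + 594.26 + 490.72 + 563.51 + 470.74 + 565.31 + 515.87 + 570.31 + 410.86 + 551.83 = 7682.33, so n·x̄ = 7682.33.
σ₀² = 66.25² = 4389.0625, σ² = 48.90² = 2391.21; σ² + n·σ₀² = 2391.21 + 15·4389.0625 = 68227.1475.
Posterior mean = (μ₀/σ₀² + n·x̄/σ²)/(1/σ₀² + n/σ²) = (σ²·μ₀ + σ₀²·n·x̄)/(σ² + n·σ₀²) = (2391.21·517.86 + 4389.0625·7682.33)/68227.1475 = 34956538.526225/68227.1475 = 512.3553.

512.3553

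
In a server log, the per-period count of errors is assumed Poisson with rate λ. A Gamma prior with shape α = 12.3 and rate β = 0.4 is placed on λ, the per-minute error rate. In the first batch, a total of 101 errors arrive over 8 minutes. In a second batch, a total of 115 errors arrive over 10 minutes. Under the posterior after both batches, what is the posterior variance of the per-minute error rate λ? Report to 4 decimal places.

With a Gamma(shape α, rate β) prior, the Poisson likelihood is conjugate: the posterior is Gamma(α + ΣXᵢ, β + n).
After batch 1: Gamma(α+S, β+n) = Gamma(12.3+101, 0.4+8) = Gamma(113.3, 8.4).
After batch 2: Gamma(α+S, β+n) = Gamma(113.3+115, 8.4+10) = Gamma(228.3, 18.4).
Var = α/β² = 228.3/18.4² = 0.6743.

0.6743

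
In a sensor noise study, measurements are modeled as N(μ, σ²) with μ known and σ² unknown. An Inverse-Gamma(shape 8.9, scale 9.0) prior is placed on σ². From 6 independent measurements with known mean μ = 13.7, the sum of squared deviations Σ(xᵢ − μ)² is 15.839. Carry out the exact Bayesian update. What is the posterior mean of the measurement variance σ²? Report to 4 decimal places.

1.5522

With known mean μ and an Inverse-Gamma(α, β) prior on σ², the Normal likelihood is conjugate: posterior is Inv-Gamma(α + n/2, β + Σ(xᵢ−μ)²/2).
Posterior: Inv-Gamma(8.9 + 6/2, 9.0 + 15.839/2) = Inv-Gamma(11.90, 16.9195).
E[σ²|data] = β/(α−1) = 16.9195/10.90 = 1.5522.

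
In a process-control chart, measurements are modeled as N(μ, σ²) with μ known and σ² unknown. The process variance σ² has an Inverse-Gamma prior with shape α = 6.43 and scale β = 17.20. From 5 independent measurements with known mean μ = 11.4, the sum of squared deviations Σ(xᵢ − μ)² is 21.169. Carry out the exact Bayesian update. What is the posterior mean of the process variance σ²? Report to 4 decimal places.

3.5037

With known mean μ and an Inverse-Gamma(α, β) prior on σ², the Normal likelihood is conjugate: posterior is Inv-Gamma(α + n/2, β + Σ(xᵢ−μ)²/2).
Posterior: Inv-Gamma(6.43 + 5/2, 17.20 + 21.169/2) = Inv-Gamma(8.93, 27.7845).
E[σ²|data] = β/(α−1) = 27.7845/7.93 = 3.5037.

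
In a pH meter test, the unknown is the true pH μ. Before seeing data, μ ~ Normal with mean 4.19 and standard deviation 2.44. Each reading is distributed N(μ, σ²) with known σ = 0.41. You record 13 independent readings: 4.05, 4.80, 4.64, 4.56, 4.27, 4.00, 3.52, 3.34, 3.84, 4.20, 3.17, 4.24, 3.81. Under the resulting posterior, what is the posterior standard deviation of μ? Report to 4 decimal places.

0.1136

For Normal data with known variance σ², a Normal(μ₀, σ₀²) prior on μ is conjugate. Posterior precision = 1/σ₀² + n/σ²; posterior mean is the precision-weighted average of μ₀ and x̄.
σ₀² = 2.44² = 5.9536, σ² = 0.41² = 0.1681; σ² + n·σ₀² = 0.1681 + 13·5.9536 = 77.5649.
Posterior precision = 1/σ₀² + n/σ² = 1/5.9536 + 13/0.1681 = (σ² + n·σ₀²)/(σ₀²σ²) = 77.5649/(5.9536·0.1681); posterior variance σₙ² = σ₀²σ²/(σ² + n·σ₀²) = 5.9536·0.1681/77.5649 = 0.012903.
Posterior SD = √σₙ² = √(5.9536·0.1681/77.5649) = 0.1136.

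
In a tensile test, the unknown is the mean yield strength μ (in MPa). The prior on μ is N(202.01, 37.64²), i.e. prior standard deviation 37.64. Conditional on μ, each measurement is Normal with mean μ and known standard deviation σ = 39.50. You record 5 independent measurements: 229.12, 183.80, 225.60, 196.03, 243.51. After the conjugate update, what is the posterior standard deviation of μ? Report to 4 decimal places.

15.9914

For Normal data with known variance σ², a Normal(μ₀, σ₀²) prior on μ is conjugate. Posterior precision = 1/σ₀² + n/σ²; posterior mean is the precision-weighted average of μ₀ and x̄.
σ₀² = 37.64² = 1416.7696, σ² = 39.50² = 1560.25; σ² + n·σ₀² = 1560.25 + 5·1416.7696 = 8644.098.
Posterior precision = 1/σ₀² + n/σ² = 1/1416.7696 + 5/1560.25 = (σ² + n·σ₀²)/(σ₀²σ²) = 8644.098/(1416.7696·1560.25); posterior variance σₙ² = σ₀²σ²/(σ² + n·σ₀²) = 1416.7696·1560.25/8644.098 = 255.725325.
Posterior SD = √σₙ² = √(1416.7696·1560.25/8644.098) = 15.9914.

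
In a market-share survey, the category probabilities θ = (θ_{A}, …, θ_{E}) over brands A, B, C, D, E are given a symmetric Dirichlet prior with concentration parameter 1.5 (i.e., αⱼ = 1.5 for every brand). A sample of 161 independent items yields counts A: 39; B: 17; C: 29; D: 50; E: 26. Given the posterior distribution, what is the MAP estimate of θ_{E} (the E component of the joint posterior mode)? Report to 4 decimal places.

0.1621

The Dirichlet prior is conjugate to the Multinomial likelihood: each posterior αⱼ = prior αⱼ + observed count nⱼ.
Posterior concentration: (40.5, 18.5, 30.5, 51.5, 27.5), total = 168.5.
Joint mode component: (α_{E}−1)/(Σα−K) = 26.5/163.5 = 0.1621.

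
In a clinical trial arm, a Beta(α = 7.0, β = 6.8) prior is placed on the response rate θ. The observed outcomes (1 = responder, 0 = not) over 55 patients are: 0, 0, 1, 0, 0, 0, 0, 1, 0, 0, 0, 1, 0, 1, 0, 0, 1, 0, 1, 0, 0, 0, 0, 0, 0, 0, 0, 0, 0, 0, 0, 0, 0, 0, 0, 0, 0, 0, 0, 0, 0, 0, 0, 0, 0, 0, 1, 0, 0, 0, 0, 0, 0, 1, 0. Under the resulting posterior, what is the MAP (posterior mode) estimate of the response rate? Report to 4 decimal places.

The Beta prior is conjugate to a Binomial/Bernoulli likelihood; the update adds successes to α and failures to β.
Posterior: Beta(α+k, β+n−k) = Beta(7.0+8, 6.8+47) = Beta(15.0, 53.8).
Mode of Beta(a,b) for a,b>1 is (a−1)/(a+b−2) = 14.0/66.8 = 0.2096.

0.2096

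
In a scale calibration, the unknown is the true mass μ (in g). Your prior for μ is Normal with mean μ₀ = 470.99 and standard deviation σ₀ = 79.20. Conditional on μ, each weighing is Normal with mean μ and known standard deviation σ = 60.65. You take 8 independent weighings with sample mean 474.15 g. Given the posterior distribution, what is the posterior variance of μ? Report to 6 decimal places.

428.399853

For Normal data with known variance σ², a Normal(μ₀, σ₀²) prior on μ is conjugate. Posterior precision = 1/σ₀² + n/σ²; posterior mean is the precision-weighted average of μ₀ and x̄.
σ₀² = 79.20² = 6272.64, σ² = 60.65² = 3678.4225; σ² + n·σ₀² = 3678.4225 + 8·6272.64 = 53859.5425.
Posterior precision = 1/σ₀² + n/σ² = 1/6272.64 + 8/3678.4225 = (σ² + n·σ₀²)/(σ₀²σ²) = 53859.5425/(6272.64·3678.4225); posterior variance σₙ² = σ₀²σ²/(σ² + n·σ₀²) = 6272.64·3678.4225/53859.5425 = 428.399853.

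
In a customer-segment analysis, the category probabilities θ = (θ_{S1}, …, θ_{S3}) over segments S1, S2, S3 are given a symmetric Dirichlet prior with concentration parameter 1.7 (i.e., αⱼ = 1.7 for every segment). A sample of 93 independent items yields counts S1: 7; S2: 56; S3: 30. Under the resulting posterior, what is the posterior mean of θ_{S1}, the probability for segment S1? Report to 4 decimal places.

0.0887

The Dirichlet prior is conjugate to the Multinomial likelihood: each posterior αⱼ = prior αⱼ + observed count nⱼ.
Posterior concentration: (8.7, 57.7, 31.7), total = 98.1.
E[θ_{S1}|data] = α_{S1}/Σα = 8.7/98.1 = 0.0887.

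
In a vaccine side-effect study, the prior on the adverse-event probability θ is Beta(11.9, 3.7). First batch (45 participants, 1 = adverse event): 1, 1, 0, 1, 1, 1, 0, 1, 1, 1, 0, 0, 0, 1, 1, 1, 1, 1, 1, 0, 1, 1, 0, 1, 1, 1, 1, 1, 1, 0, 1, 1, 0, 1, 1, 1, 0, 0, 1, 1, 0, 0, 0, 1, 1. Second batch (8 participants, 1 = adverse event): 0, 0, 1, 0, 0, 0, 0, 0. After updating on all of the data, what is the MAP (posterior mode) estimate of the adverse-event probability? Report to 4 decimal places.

0.6441

The Beta prior is conjugate to a Binomial/Bernoulli likelihood; the update adds successes to α and failures to β.
After batch 1: Beta(11.9+31, 3.7+14) = Beta(42.9, 17.7).
After batch 2: Beta(42.9+1, 17.7+7) = Beta(43.9, 24.7).
Mode of Beta(a,b) for a,b>1 is (a−1)/(a+b−2) = 42.9/66.6 = 0.6441.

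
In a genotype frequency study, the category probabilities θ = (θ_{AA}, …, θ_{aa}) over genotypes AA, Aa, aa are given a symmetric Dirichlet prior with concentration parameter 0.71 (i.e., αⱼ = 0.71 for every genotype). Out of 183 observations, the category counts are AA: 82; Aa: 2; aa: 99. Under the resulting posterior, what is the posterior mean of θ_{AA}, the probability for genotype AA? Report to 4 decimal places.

0.4468

The Dirichlet prior is conjugate to the Multinomial likelihood: each posterior αⱼ = prior αⱼ + observed count nⱼ.
Posterior concentration: (82.71, 2.71, 99.71), total = 185.13.
E[θ_{AA}|data] = α_{AA}/Σα = 82.71/185.13 = 0.4468.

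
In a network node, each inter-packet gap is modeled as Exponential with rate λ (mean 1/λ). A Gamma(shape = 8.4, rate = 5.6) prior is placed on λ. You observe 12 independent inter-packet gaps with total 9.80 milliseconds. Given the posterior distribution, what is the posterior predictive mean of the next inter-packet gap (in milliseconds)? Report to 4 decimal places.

0.7938

With a Gamma(shape α, rate β) prior on the exponential rate λ, the posterior after n observations with total T = Σxᵢ is Gamma(α+n, β+T).
Posterior: Gamma(8.4+12, 5.6+9.80) = Gamma(20.4, 15.40).
The predictive distribution for the next observation is Lomax; its mean is β/(α−1) = 15.40/19.4 = 0.7938.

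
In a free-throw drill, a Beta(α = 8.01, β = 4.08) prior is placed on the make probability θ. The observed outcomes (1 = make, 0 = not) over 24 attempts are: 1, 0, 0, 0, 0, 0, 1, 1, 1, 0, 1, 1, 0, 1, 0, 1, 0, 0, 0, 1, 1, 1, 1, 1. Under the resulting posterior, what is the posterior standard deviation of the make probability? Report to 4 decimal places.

0.0810

The Beta prior is conjugate to a Binomial/Bernoulli likelihood; the update adds successes to α and failures to β.
Posterior: Beta(α+k, β+n−k) = Beta(8.01+13, 4.08+11) = Beta(21.01, 15.08).
Var = αβ/((α+β)²(α+β+1)) = 21.01·15.08/(36.09²·37.09) = 0.00655838; SD = √0.00655838 = 0.0810.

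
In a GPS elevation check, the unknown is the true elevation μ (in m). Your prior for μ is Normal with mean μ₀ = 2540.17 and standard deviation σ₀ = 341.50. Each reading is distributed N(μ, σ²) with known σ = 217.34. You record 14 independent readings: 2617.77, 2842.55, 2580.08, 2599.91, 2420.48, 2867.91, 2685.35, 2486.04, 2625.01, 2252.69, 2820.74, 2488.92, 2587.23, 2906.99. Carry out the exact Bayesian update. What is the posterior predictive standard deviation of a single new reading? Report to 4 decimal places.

For Normal data with known variance σ², a Normal(μ₀, σ₀²) prior on μ is conjugate. Posterior precision = 1/σ₀² + n/σ²; posterior mean is the precision-weighted average of μ₀ and x̄.
σ₀² = 341.50² = 116622.25, σ² = 217.34² = 47236.6756; σ² + n·σ₀² = 47236.6756 + 14·116622.25 = 1679948.1756.
Posterior precision = 1/σ₀² + n/σ² = 1/116622.25 + 14/47236.6756 = (σ² + n·σ₀²)/(σ₀²σ²) = 1679948.1756/(116622.25·47236.6756); posterior variance σₙ² = σ₀²σ²/(σ² + n·σ₀²) = 116622.25·47236.6756/1679948.1756 = 3279.176984.
Predictive variance for one new observation = σₙ² + σ² = 116622.25·47236.6756/1679948.1756 + 47236.6756 = σ²·(σ₀² + 1679948.1756)/1679948.1756 = 47236.6756·1796570.4256/1679948.1756 = 50515.852584; SD = √(47236.6756·1796570.4256/1679948.1756) = 224.7573.

224.7573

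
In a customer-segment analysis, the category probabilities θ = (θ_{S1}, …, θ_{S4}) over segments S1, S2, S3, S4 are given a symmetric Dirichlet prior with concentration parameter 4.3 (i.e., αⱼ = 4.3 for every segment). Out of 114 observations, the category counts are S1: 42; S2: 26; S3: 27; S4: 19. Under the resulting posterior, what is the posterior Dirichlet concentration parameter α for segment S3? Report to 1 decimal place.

31.3

The Dirichlet prior is conjugate to the Multinomial likelihood: each posterior αⱼ = prior αⱼ + observed count nⱼ.
Posterior concentration: (46.3, 30.3, 31.3, 23.3), total = 131.2.
α_{S3} = 4.3 + 27 = 31.3.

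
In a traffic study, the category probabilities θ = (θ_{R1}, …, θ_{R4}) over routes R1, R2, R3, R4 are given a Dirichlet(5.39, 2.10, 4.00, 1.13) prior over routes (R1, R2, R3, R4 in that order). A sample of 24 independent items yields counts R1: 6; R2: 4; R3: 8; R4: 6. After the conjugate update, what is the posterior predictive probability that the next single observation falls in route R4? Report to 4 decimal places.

0.1947

The Dirichlet prior is conjugate to the Multinomial likelihood: each posterior αⱼ = prior αⱼ + observed count nⱼ.
Posterior concentration: (11.39, 6.10, 12.00, 7.13), total = 36.62.
P(next = R4 | data) = α_{R4}/Σα = 0.1947.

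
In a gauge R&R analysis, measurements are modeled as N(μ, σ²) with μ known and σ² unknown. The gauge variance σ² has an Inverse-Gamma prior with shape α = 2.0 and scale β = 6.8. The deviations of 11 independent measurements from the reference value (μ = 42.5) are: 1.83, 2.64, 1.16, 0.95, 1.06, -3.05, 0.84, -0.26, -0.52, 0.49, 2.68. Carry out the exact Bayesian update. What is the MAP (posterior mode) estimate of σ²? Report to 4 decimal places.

With known mean μ and an Inverse-Gamma(α, β) prior on σ², the Normal likelihood is conjugate: posterior is Inv-Gamma(α + n/2, β + Σ(xᵢ−μ)²/2).
Σ(xᵢ−μ)² = (1.83)² + (2.64)² + (1.16)² + (0.95)² + (1.06)² + (-3.05)² + (0.84)² + (-0.26)² + (-0.52)² + (0.49)² + (2.68)² = 31.4588.
Posterior: Inv-Gamma(2.0 + 11/2, 6.8 + 31.4588/2) = Inv-Gamma(7.50, 22.52940).
Mode = β/(α+1) = 22.52940/8.50 = 2.6505.

2.6505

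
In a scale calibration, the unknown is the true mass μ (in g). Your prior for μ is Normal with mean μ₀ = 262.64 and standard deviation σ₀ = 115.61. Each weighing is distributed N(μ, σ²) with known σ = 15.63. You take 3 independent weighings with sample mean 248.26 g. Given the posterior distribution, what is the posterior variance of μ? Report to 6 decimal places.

For Normal data with known variance σ², a Normal(μ₀, σ₀²) prior on μ is conjugate. Posterior precision = 1/σ₀² + n/σ²; posterior mean is the precision-weighted average of μ₀ and x̄.
σ₀² = 115.61² = 13365.6721, σ² = 15.63² = 244.2969; σ² + n·σ₀² = 244.2969 + 3·13365.6721 = 40341.3132.
Posterior precision = 1/σ₀² + n/σ² = 1/13365.6721 + 3/244.2969 = (σ² + n·σ₀²)/(σ₀²σ²) = 40341.3132/(13365.6721·244.2969); posterior variance σₙ² = σ₀²σ²/(σ² + n·σ₀²) = 13365.6721·244.2969/40341.3132 = 80.939166.

80.939166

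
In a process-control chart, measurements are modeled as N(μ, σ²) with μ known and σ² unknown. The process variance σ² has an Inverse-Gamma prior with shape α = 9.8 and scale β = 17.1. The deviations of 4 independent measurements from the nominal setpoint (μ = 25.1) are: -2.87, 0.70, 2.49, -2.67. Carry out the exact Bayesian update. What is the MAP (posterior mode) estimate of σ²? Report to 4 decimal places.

2.1975

With known mean μ and an Inverse-Gamma(α, β) prior on σ², the Normal likelihood is conjugate: posterior is Inv-Gamma(α + n/2, β + Σ(xᵢ−μ)²/2).
Σ(xᵢ−μ)² = (-2.87)² + (0.70)² + (2.49)² + (-2.67)² = 22.0559.
Posterior: Inv-Gamma(9.8 + 4/2, 17.1 + 22.0559/2) = Inv-Gamma(11.80, 28.12795).
Mode = β/(α+1) = 28.12795/12.80 = 2.1975.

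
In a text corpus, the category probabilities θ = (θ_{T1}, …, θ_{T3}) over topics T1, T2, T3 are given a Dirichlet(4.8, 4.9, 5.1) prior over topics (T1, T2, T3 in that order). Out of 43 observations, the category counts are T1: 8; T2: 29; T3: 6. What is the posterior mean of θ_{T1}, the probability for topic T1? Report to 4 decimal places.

The Dirichlet prior is conjugate to the Multinomial likelihood: each posterior αⱼ = prior αⱼ + observed count nⱼ.
Posterior concentration: (12.8, 33.9, 11.1), total = 57.8.
E[θ_{T1}|data] = α_{T1}/Σα = 12.8/57.8 = 0.2215.

0.2215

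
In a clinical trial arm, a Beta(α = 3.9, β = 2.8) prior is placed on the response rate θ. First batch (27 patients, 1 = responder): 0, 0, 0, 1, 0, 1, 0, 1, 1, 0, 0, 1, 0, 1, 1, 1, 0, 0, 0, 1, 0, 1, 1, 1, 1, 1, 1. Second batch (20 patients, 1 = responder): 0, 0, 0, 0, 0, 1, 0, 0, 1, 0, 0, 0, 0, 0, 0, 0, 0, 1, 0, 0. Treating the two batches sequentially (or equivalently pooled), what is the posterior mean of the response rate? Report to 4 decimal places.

0.4078

The Beta prior is conjugate to a Binomial/Bernoulli likelihood; the update adds successes to α and failures to β.
After batch 1: Beta(3.9+15, 2.8+12) = Beta(18.9, 14.8).
After batch 2: Beta(18.9+3, 14.8+17) = Beta(21.9, 31.8).
Posterior mean = α/(α+β) = 21.9/53.7 = 0.4078.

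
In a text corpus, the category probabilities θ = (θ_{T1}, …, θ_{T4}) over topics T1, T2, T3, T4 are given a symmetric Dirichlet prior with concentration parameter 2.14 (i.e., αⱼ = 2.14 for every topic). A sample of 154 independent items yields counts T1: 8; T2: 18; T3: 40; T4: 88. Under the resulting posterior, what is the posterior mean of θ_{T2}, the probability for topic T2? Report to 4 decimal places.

The Dirichlet prior is conjugate to the Multinomial likelihood: each posterior αⱼ = prior αⱼ + observed count nⱼ.
Posterior concentration: (10.14, 20.14, 42.14, 90.14), total = 162.56.
E[θ_{T2}|data] = α_{T2}/Σα = 20.14/162.56 = 0.1239.

0.1239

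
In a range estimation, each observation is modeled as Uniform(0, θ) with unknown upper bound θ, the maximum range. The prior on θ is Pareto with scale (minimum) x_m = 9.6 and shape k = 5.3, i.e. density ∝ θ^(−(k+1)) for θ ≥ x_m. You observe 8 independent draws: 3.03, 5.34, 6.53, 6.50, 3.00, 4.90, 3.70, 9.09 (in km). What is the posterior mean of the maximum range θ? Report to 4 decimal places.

10.3805

A Pareto(scale x_m, shape k) prior on the upper bound θ of Uniform(0, θ) is conjugate: posterior is Pareto(max(x_m, max xᵢ), k + n).
Sample maximum = 9.09; prior scale x_m = 9.6 → posterior scale = max = 9.60.
Posterior shape = 5.3 + 8 = 13.3.
E[θ|data] = k·x_m/(k−1) = 13.3·9.60/12.3 = 10.3805.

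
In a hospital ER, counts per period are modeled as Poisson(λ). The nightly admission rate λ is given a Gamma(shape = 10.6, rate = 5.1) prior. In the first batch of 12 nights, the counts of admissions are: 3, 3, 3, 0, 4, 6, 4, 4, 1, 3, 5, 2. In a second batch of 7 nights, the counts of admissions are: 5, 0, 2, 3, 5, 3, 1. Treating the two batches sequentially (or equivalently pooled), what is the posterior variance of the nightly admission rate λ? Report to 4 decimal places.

0.1164

With a Gamma(shape α, rate β) prior, the Poisson likelihood is conjugate: the posterior is Gamma(α + ΣXᵢ, β + n).
Batch 1: sum of counts S = 38 over n = 12 nights.
After batch 1: Gamma(α+S, β+n) = Gamma(10.6+38, 5.1+12) = Gamma(48.6, 17.1).
Batch 2: sum of counts S = 19 over n = 7 nights.
After batch 2: Gamma(α+S, β+n) = Gamma(48.6+19, 17.1+7) = Gamma(67.6, 24.1).
Var = α/β² = 67.6/24.1² = 0.1164.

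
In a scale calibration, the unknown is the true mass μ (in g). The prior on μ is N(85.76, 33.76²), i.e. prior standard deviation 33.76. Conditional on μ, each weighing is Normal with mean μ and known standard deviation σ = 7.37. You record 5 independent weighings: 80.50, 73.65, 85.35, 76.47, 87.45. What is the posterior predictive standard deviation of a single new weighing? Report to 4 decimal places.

8.0671

For Normal data with known variance σ², a Normal(μ₀, σ₀²) prior on μ is conjugate. Posterior precision = 1/σ₀² + n/σ²; posterior mean is the precision-weighted average of μ₀ and x̄.
σ₀² = 33.76² = 1139.7376, σ² = 7.37² = 54.3169; σ² + n·σ₀² = 54.3169 + 5·1139.7376 = 5753.0049.
Posterior precision = 1/σ₀² + n/σ² = 1/1139.7376 + 5/54.3169 = (σ² + n·σ₀²)/(σ₀²σ²) = 5753.0049/(1139.7376·54.3169); posterior variance σₙ² = σ₀²σ²/(σ² + n·σ₀²) = 1139.7376·54.3169/5753.0049 = 10.760814.
Predictive variance for one new observation = σₙ² + σ² = 1139.7376·54.3169/5753.0049 + 54.3169 = σ²·(σ₀² + 5753.0049)/5753.0049 = 54.3169·6892.7425/5753.0049 = 65.077714; SD = √(54.3169·6892.7425/5753.0049) = 8.0671.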